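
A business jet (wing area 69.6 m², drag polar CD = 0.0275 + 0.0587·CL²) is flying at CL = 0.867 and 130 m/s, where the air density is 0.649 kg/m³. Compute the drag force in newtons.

CD = 0.0275 + 0.0587 × 0.867² = 0.07162
D = ½ρv²S·CD = ½ × 0.649 × 130² × 69.6 × 0.07162 = 27300 N

D = 27300 N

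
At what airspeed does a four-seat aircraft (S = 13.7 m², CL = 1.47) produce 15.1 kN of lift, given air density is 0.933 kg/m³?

v = 40.1 m/s

L = ½ρv²S·CL ⇒ v = √(2L/(ρ·S·CL))
v = √(2 × 15100 / (0.933 × 13.7 × 1.47)) = √1607 = 40.1 m/s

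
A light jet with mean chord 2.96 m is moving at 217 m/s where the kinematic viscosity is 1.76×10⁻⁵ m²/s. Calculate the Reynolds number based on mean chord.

Re = 3.65×10^7

Re = v·c/ν = 217 × 2.96 / (1.76×10⁻⁵) = 3.65×10^7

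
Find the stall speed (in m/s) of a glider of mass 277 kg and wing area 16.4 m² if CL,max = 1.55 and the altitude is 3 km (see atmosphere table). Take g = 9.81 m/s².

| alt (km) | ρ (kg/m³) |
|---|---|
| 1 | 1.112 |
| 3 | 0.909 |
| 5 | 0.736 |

V_stall = 15.3 m/s

At 3 km, from the table: ρ = 0.909 kg/m³.
Weight W = mg = 277 × 9.81 = 2717 N.
From L = ½ρV²S·CL,max = W: V_stall = √(2W/(ρSCL,max)) = √(2·2717/(0.909·16.4·1.55))
V_stall = √235.2 = 15.3 m/s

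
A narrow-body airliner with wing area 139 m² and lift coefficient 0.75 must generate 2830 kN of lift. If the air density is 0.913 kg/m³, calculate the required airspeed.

v = 244 m/s

L = ½ρv²S·CL ⇒ v = √(2L/(ρ·S·CL))
v = √(2 × 2.83×10^6 / (0.913 × 139 × 0.75)) = √59470 = 244 m/s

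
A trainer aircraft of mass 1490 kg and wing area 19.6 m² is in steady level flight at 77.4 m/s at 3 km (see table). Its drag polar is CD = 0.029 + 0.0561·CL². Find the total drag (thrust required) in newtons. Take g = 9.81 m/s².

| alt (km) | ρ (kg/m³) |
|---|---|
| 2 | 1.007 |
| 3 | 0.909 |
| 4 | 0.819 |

D = 1770 N

At 3 km, from the table: ρ = 0.909 kg/m³.
Weight W = mg = 1490 × 9.81 = 14617 N; in level flight L = W.
Dynamic pressure q = 0.5 × 0.909 × 77.4² = 2723 Pa.
CL = 2W/(ρv²S) = 2×14617/(0.909×77.4²×19.6) = 0.2739.
CD = 0.029 + 0.0561 × 0.2739² = 0.03321.
D = q·S·CD = 2723 × 19.6 × 0.03321 = 1772 N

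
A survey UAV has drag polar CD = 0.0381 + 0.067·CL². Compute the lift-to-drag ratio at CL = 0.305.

L/D = 6.88

CD = 0.0381 + 0.067 × 0.305² = 0.04433
L/D = CL/CD = 0.305 / 0.04433 = 6.88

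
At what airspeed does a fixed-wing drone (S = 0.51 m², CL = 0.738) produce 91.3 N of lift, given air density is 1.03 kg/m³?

v = 21.7 m/s

L = ½ρv²S·CL ⇒ v = √(2L/(ρ·S·CL))
v = √(2 × 91.3 / (1.03 × 0.51 × 0.738)) = √471 = 21.7 m/s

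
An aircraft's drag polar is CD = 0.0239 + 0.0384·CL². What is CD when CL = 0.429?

CD = 0.0239 + 0.0384 × 0.429² = 0.0239 + 0.007067 = 0.031

CD = 0.031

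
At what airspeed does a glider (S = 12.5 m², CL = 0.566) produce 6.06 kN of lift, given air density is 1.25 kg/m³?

v = 37 m/s

L = ½ρv²S·CL ⇒ v = √(2L/(ρ·S·CL))
v = √(2 × 6060 / (1.25 × 12.5 × 0.566)) = √1370 = 37 m/s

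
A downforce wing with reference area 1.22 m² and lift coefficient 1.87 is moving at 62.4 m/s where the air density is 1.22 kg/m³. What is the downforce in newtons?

Dynamic pressure q = ½ρv² = ½ × 1.22 × 62.4² = 2375 Pa.
L = q·S·CL = 2375 × 1.22 × 1.87 = 5420 N ≈ 5.42 kN

L = 5420 N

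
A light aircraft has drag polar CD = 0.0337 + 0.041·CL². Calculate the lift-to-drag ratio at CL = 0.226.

L/D = 6.31

CD = 0.0337 + 0.041 × 0.226² = 0.03579
L/D = CL/CD = 0.226 / 0.03579 = 6.31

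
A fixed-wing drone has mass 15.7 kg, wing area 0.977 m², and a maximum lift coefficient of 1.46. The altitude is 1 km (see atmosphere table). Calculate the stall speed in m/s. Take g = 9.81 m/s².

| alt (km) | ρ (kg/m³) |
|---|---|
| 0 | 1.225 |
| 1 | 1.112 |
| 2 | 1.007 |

At 1 km, from the table: ρ = 1.112 kg/m³.
Stall occurs when L = W at CL,max. W = mg = 15.7 × 9.81 = 154 N.
From L = ½ρV²S·CL,max = W: V_stall = √(2W/(ρSCL,max)) = √(2·154/(1.112·0.977·1.46))
V_stall = √194.2 = 13.9 m/s

V_stall = 13.9 m/s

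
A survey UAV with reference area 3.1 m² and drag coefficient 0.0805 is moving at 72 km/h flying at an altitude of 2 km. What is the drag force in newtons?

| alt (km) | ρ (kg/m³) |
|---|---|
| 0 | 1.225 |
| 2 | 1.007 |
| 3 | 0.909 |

At 2 km, from the table: ρ = 1.007 kg/m³.
Convert speed: v = 72 km/h ÷ 3.6 = 20 m/s.
Dynamic pressure q = ½ρv² = ½ × 1.007 × 20² = 201.4 Pa.
D = q·S·CD = 201.4 × 3.1 × 0.0805 = 50.3 N

D = 50.3 N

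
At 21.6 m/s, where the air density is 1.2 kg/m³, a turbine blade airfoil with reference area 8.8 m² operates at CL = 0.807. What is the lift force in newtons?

Dynamic pressure q = ½ρv² = ½ × 1.2 × 21.6² = 279.9 Pa.
L = q·S·CL = 279.9 × 8.8 × 0.807 = 1990 N

L = 1990 N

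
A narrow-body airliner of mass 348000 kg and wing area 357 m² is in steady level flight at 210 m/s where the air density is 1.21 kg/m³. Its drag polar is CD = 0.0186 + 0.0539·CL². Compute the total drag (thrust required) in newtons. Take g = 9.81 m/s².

Level flight ⇒ L = W = m·g = 348000 × 9.81 = 3.4139×10^6 N.
Dynamic pressure q = 0.5 × 1.21 × 210² = 26680 Pa.
CL = W/(q·S) = 3.4139×10^6 / (26680 × 357) = 0.3584.
CD = 0.0186 + 0.0539 × 0.3584² = 0.02552.
D = q·S·CD = 26680 × 357 × 0.02552 = 2.431×10^5 N

D = 2.43×10^5 N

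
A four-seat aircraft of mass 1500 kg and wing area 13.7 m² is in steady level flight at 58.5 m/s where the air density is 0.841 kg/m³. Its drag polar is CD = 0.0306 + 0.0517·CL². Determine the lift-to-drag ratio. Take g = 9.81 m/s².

In steady level flight, lift balances weight: W = mg = 1500 × 9.81 = 14715 N.
Dynamic pressure q = 0.5 × 0.841 × 58.5² = 1439 Pa.
Required CL = L/(qS) = 14715/(1439·13.7) = 0.7464.
CD = 0.0306 + 0.0517 × 0.7464² = 0.0594.
L/D = CL/CD = 0.7464 / 0.0594 = 12.6

L/D = 12.6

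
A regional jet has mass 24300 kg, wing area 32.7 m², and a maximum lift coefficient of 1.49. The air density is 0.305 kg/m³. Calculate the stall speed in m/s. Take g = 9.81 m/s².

At stall, lift equals weight: L = W = m·g = 24300 × 9.81 = 2.384×10^5 N.
From L = ½ρV²S·CL,max = W: V_stall = √(2W/(ρSCL,max)) = √(2·2.384×10^5/(0.305·32.7·1.49))
V_stall = √32080 = 179 m/s

V_stall = 179 m/s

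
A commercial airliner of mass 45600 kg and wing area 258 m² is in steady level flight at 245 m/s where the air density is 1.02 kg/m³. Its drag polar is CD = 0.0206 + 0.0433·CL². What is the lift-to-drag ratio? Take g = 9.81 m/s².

L/D = 2.73

In steady level flight, lift balances weight: W = mg = 45600 × 9.81 = 4.4734×10^5 N.
q = ½ρv² = ½ × 1.02 × 245² = 30610 Pa.
Required CL = L/(qS) = 4.4734×10^5/(30610·258) = 0.05664.
CD = 0.0206 + 0.0433 × 0.05664² = 0.02074.
L/D = CL/CD = 0.05664 / 0.02074 = 2.73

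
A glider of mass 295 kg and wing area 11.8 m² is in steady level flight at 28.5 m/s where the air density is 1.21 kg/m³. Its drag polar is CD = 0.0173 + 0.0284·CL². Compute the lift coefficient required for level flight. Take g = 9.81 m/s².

CL = 0.499

In steady level flight, lift balances weight: W = mg = 295 × 9.81 = 2894 N.
Dynamic pressure q = 0.5 × 1.21 × 28.5² = 491.4 Pa.
CL = W/(q·S) = 2894 / (491.4 × 11.8) = 0.4991.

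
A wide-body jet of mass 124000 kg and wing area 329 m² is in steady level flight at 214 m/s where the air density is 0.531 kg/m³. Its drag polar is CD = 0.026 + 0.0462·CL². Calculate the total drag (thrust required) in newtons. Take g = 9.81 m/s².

In steady level flight, lift balances weight: W = mg = 124000 × 9.81 = 1.2164×10^6 N.
Dynamic pressure q = 0.5 × 0.531 × 214² = 12160 Pa.
CL = 2W/(ρv²S) = 2×1.2164×10^6/(0.531×214²×329) = 0.3041.
CD = 0.026 + 0.0462 × 0.3041² = 0.03027.
D = q·S·CD = 12160 × 329 × 0.03027 = 1.211×10^5 N

D = 1.21×10^5 N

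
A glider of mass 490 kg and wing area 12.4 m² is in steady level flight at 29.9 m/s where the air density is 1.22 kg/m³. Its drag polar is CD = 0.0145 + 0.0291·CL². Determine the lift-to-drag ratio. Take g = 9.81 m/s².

Weight W = mg = 490 × 9.81 = 4806.9 N; in level flight L = W.
q = ½ρv² = ½ × 1.22 × 29.9² = 545.3 Pa.
CL = W/(q·S) = 4806.9 / (545.3 × 12.4) = 0.7108.
CD = 0.0145 + 0.0291 × 0.7108² = 0.0292.
L/D = CL/CD = 0.7108 / 0.0292 = 24.3

L/D = 24.3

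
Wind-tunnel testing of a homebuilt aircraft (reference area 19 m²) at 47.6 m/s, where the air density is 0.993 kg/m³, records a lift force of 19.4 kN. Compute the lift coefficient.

CL = 0.908

From L = ½ρv²S·CL, rearranging gives CL = 2L/(ρv²S).
CL = 2 × 19400 / (0.993 × 47.6² × 19) = 0.908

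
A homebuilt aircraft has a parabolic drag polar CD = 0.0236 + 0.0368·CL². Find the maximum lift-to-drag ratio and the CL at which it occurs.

(L/D)max = 17, at CL = 0.801

For CD = CD0 + K·CL², (L/D)max occurs at CL* = √(CD0/K) and equals 1/(2√(K·CD0)).
(L/D)max = 1/(2√(0.0368 × 0.0236)) = 1/(2 × 0.02947) = 17
CL* = √(0.0236/0.0368) = 0.801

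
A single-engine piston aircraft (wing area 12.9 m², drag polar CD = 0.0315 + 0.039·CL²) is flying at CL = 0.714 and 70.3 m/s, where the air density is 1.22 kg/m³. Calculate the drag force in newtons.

CD = 0.0315 + 0.039 × 0.714² = 0.05138
D = ½ρv²S·CD = ½ × 1.22 × 70.3² × 12.9 × 0.05138 = 2000 N

D = 2000 N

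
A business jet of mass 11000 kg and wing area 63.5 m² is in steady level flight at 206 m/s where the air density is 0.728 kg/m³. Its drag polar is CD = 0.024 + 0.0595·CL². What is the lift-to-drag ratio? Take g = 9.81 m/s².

Weight W = mg = 11000 × 9.81 = 1.0791×10^5 N; in level flight L = W.
Dynamic pressure q = 0.5 × 0.728 × 206² = 15450 Pa.
Required CL = L/(qS) = 1.0791×10^5/(15450·63.5) = 0.11.
CD = 0.024 + 0.0595 × 0.11² = 0.02472.
L/D = CL/CD = 0.11 / 0.02472 = 4.45

L/D = 4.45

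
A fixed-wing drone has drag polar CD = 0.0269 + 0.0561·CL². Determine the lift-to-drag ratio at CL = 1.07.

L/D = 11.7

CD = 0.0269 + 0.0561 × 1.07² = 0.09113
L/D = CL/CD = 1.07 / 0.09113 = 11.7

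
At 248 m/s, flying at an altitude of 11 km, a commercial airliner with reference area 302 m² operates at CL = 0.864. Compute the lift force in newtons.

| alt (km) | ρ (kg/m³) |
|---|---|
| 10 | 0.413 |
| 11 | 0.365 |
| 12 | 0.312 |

L = 2.93×10^6 N

At 11 km, from the table: ρ = 0.365 kg/m³.
L = ½ρv²S·CL = ½ × 0.365 × 248² × 302 × 0.864 = 2.93×10^6 N ≈ 2930 kN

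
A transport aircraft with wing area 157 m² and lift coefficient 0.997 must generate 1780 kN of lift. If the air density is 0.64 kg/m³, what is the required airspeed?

L = ½ρv²S·CL ⇒ v = √(2L/(ρ·S·CL))
v = √(2 × 1.78×10^6 / (0.64 × 157 × 0.997)) = √35540 = 189 m/s

v = 189 m/s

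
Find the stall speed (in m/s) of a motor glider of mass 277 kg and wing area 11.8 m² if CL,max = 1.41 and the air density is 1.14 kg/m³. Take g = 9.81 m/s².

V_stall = 16.9 m/s

Stall occurs when L = W at CL,max. W = mg = 277 × 9.81 = 2717 N.
V_stall = √(2W/(ρ·S·CL,max)) = √(2 × 2717 / (1.14 × 11.8 × 1.41))
V_stall = √286.5 = 16.9 m/s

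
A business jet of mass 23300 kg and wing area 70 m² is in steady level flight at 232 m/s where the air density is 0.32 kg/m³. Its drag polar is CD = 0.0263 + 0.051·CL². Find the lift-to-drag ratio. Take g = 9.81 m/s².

Weight W = mg = 23300 × 9.81 = 2.2857×10^5 N; in level flight L = W.
q = ½ρv² = ½ × 0.32 × 232² = 8612 Pa.
CL = W/(q·S) = 2.2857×10^5 / (8612 × 70) = 0.3792.
CD = 0.0263 + 0.051 × 0.3792² = 0.03363.
L/D = CL/CD = 0.3792 / 0.03363 = 11.3

L/D = 11.3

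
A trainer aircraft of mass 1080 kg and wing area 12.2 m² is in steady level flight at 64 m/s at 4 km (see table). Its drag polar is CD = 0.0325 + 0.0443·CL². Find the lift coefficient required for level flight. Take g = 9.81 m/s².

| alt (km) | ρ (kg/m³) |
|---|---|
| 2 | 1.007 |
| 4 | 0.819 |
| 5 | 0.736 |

CL = 0.518

At 4 km, from the table: ρ = 0.819 kg/m³.
Level flight ⇒ L = W = m·g = 1080 × 9.81 = 10595 N.
q = ½ρv² = ½ × 0.819 × 64² = 1677 Pa.
Required CL = L/(qS) = 10595/(1677·12.2) = 0.5177.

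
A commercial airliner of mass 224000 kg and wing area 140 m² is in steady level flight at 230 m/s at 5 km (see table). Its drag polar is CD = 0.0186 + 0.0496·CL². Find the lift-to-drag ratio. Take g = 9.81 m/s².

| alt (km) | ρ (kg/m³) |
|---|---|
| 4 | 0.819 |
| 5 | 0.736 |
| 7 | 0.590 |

L/D = 15.9

At 5 km, from the table: ρ = 0.736 kg/m³.
In steady level flight, lift balances weight: W = mg = 224000 × 9.81 = 2.1974×10^6 N.
Dynamic pressure q = 0.5 × 0.736 × 230² = 19470 Pa.
CL = 2W/(ρv²S) = 2×2.1974×10^6/(0.736×230²×140) = 0.8063.
CD = 0.0186 + 0.0496 × 0.8063² = 0.05084.
L/D = CL/CD = 0.8063 / 0.05084 = 15.9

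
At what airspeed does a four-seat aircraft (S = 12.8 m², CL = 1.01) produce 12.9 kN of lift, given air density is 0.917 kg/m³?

L = ½ρv²S·CL ⇒ v = √(2L/(ρ·S·CL))
v = √(2 × 12900 / (0.917 × 12.8 × 1.01)) = √2176 = 46.7 m/s

v = 46.7 m/s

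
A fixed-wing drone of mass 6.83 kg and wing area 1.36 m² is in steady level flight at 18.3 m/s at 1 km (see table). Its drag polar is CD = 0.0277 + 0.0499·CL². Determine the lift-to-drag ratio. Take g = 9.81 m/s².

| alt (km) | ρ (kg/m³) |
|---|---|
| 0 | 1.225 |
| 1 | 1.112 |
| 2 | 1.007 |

At 1 km, from the table: ρ = 1.112 kg/m³.
Level flight ⇒ L = W = m·g = 6.83 × 9.81 = 67.002 N.
Dynamic pressure q = 0.5 × 1.112 × 18.3² = 186.2 Pa.
CL = W/(q·S) = 67.002 / (186.2 × 1.36) = 0.2646.
CD = 0.0277 + 0.0499 × 0.2646² = 0.03119.
L/D = CL/CD = 0.2646 / 0.03119 = 8.48

L/D = 8.48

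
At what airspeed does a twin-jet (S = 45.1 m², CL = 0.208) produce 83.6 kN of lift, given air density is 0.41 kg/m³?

v = 209 m/s

L = ½ρv²S·CL ⇒ v = √(2L/(ρ·S·CL))
v = √(2 × 83600 / (0.41 × 45.1 × 0.208)) = √43470 = 209 m/s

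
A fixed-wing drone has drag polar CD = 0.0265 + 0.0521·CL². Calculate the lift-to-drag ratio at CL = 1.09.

CD = 0.0265 + 0.0521 × 1.09² = 0.0884
L/D = CL/CD = 1.09 / 0.0884 = 12.3

L/D = 12.3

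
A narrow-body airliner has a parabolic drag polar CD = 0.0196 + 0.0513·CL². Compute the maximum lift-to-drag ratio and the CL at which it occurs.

For CD = CD0 + K·CL², (L/D)max occurs at CL* = √(CD0/K) and equals 1/(2√(K·CD0)).
(L/D)max = 1/(2√(0.0513 × 0.0196)) = 1/(2 × 0.03171) = 15.8
CL* = √(0.0196/0.0513) = 0.618

(L/D)max = 15.8, at CL = 0.618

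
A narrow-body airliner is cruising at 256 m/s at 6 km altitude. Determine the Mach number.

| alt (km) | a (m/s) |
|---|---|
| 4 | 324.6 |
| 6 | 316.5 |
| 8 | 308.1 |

M = 0.809

At 6 km, from the table: a = 316.5 m/s.
M = v/a = 256 / 316.5 = 0.809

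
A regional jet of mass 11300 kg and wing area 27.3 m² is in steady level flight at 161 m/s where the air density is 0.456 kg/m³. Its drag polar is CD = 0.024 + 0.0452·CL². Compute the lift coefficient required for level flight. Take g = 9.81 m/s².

CL = 0.687

In steady level flight, lift balances weight: W = mg = 11300 × 9.81 = 1.1085×10^5 N.
q = ½ρv² = ½ × 0.456 × 161² = 5910 Pa.
CL = 2W/(ρv²S) = 2×1.1085×10^5/(0.456×161²×27.3) = 0.6871.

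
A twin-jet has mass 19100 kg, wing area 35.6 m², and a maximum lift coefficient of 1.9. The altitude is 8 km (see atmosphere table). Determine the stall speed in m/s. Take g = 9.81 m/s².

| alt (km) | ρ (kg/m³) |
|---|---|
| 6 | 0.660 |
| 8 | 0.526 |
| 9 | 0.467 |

V_stall = 103 m/s

At 8 km, from the table: ρ = 0.526 kg/m³.
At stall, lift equals weight: L = W = m·g = 19100 × 9.81 = 1.874×10^5 N.
From L = ½ρV²S·CL,max = W: V_stall = √(2W/(ρSCL,max)) = √(2·1.874×10^5/(0.526·35.6·1.9))
V_stall = √10530 = 103 m/s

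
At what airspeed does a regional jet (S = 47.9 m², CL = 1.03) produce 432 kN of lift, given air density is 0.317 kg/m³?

L = ½ρv²S·CL ⇒ v = √(2L/(ρ·S·CL))
v = √(2 × 4.32×10^5 / (0.317 × 47.9 × 1.03)) = √55240 = 235 m/s

v = 235 m/s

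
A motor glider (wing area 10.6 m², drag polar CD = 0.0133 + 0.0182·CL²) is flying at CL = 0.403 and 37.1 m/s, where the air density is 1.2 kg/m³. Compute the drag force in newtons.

D = 142 N

CD = 0.0133 + 0.0182 × 0.403² = 0.01626
D = ½ρv²S·CD = ½ × 1.2 × 37.1² × 10.6 × 0.01626 = 142 N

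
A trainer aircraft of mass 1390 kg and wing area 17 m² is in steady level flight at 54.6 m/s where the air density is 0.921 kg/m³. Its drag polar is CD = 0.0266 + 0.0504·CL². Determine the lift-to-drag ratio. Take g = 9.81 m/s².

L/D = 13.3

Level flight ⇒ L = W = m·g = 1390 × 9.81 = 13636 N.
Dynamic pressure q = 0.5 × 0.921 × 54.6² = 1373 Pa.
CL = W/(q·S) = 13636 / (1373 × 17) = 0.5843.
CD = 0.0266 + 0.0504 × 0.5843² = 0.04381.
L/D = CL/CD = 0.5843 / 0.04381 = 13.3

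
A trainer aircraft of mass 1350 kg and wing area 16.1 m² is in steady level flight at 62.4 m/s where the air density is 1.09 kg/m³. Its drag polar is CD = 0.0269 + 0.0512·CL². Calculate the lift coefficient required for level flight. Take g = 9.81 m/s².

CL = 0.388

Weight W = mg = 1350 × 9.81 = 13244 N; in level flight L = W.
q = ½ρv² = ½ × 1.09 × 62.4² = 2122 Pa.
Required CL = L/(qS) = 13244/(2122·16.1) = 0.3876.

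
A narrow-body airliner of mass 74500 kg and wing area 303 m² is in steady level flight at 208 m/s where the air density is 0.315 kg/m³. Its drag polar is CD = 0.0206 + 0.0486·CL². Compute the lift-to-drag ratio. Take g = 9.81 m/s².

L/D = 13.3

Weight W = mg = 74500 × 9.81 = 7.3084×10^5 N; in level flight L = W.
Dynamic pressure q = 0.5 × 0.315 × 208² = 6814 Pa.
CL = W/(q·S) = 7.3084×10^5 / (6814 × 303) = 0.354.
CD = 0.0206 + 0.0486 × 0.354² = 0.02669.
L/D = CL/CD = 0.354 / 0.02669 = 13.3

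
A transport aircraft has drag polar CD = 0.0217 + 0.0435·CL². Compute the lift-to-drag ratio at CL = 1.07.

L/D = 15

CD = 0.0217 + 0.0435 × 1.07² = 0.0715
L/D = CL/CD = 1.07 / 0.0715 = 15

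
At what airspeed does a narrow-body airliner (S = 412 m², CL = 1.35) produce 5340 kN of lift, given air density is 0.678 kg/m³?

v = 168 m/s

L = ½ρv²S·CL ⇒ v = √(2L/(ρ·S·CL))
v = √(2 × 5.34×10^6 / (0.678 × 412 × 1.35)) = √28320 = 168 m/s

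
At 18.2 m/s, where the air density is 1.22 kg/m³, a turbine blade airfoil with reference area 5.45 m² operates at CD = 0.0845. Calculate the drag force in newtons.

D = 93.1 N

Dynamic pressure q = ½ρv² = ½ × 1.22 × 18.2² = 202.1 Pa.
D = q·S·CD = 202.1 × 5.45 × 0.0845 = 93.1 N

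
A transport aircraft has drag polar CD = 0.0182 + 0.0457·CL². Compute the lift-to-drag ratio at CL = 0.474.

L/D = 16.7

CD = 0.0182 + 0.0457 × 0.474² = 0.02847
L/D = CL/CD = 0.474 / 0.02847 = 16.7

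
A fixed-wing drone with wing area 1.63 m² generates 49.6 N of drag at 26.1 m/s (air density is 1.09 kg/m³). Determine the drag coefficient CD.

CD = 0.082

From D = ½ρv²S·CD, rearranging gives CD = 2D/(ρv²S).
CD = 2 × 49.6 / (1.09 × 26.1² × 1.63) = 0.082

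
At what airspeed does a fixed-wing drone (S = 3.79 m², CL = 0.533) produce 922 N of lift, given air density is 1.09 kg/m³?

v = 28.9 m/s

L = ½ρv²S·CL ⇒ v = √(2L/(ρ·S·CL))
v = √(2 × 922 / (1.09 × 3.79 × 0.533)) = √837.5 = 28.9 m/s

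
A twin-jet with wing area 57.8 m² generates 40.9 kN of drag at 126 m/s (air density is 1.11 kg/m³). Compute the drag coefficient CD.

CD = 0.0803

From D = ½ρv²S·CD, rearranging gives CD = 2D/(ρv²S).
CD = 2 × 40900 / (1.11 × 126² × 57.8) = 0.0803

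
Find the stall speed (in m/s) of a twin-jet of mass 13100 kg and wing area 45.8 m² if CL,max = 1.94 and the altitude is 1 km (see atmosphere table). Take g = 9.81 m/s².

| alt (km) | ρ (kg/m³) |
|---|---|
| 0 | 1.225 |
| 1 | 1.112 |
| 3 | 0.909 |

V_stall = 51 m/s

At 1 km, from the table: ρ = 1.112 kg/m³.
Weight W = mg = 13100 × 9.81 = 1.285×10^5 N.
V_stall = √(2W/(ρ·S·CL,max)) = √(2 × 1.285×10^5 / (1.112 × 45.8 × 1.94))
V_stall = √2601 = 51 m/s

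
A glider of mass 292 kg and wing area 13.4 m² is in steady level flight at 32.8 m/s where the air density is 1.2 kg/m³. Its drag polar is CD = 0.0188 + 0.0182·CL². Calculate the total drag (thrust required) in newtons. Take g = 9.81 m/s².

D = 180 N

Weight W = mg = 292 × 9.81 = 2864.5 N; in level flight L = W.
Dynamic pressure q = 0.5 × 1.2 × 32.8² = 645.5 Pa.
Required CL = L/(qS) = 2864.5/(645.5·13.4) = 0.3312.
CD = 0.0188 + 0.0182 × 0.3312² = 0.0208.
D = q·S·CD = 645.5 × 13.4 × 0.0208 = 179.9 N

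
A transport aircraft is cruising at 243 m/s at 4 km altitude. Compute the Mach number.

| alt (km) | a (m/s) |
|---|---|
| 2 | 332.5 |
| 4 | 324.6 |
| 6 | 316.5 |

At 4 km, from the table: a = 324.6 m/s.
M = v/a = 243 / 324.6 = 0.749

M = 0.749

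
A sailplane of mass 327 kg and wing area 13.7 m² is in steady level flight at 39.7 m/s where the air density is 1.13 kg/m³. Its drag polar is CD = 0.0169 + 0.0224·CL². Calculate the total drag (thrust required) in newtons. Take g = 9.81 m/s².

D = 225 N

Level flight ⇒ L = W = m·g = 327 × 9.81 = 3207.9 N.
Dynamic pressure q = 0.5 × 1.13 × 39.7² = 890.5 Pa.
Required CL = L/(qS) = 3207.9/(890.5·13.7) = 0.2629.
CD = 0.0169 + 0.0224 × 0.2629² = 0.01845.
D = q·S·CD = 890.5 × 13.7 × 0.01845 = 225.1 N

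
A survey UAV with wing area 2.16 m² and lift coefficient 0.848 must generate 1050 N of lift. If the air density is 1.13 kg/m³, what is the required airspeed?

v = 31.9 m/s

L = ½ρv²S·CL ⇒ v = √(2L/(ρ·S·CL))
v = √(2 × 1050 / (1.13 × 2.16 × 0.848)) = √1015 = 31.9 m/s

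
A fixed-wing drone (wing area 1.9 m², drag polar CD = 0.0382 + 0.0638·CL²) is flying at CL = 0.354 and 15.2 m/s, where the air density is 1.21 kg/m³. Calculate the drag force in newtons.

D = 12.3 N

CD = 0.0382 + 0.0638 × 0.354² = 0.0462
D = ½ρv²S·CD = ½ × 1.21 × 15.2² × 1.9 × 0.0462 = 12.3 N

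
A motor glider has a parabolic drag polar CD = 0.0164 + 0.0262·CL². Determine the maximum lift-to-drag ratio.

For CD = CD0 + K·CL², (L/D)max occurs at CL* = √(CD0/K) and equals 1/(2√(K·CD0)).
(L/D)max = 1/(2√(0.0262 × 0.0164)) = 1/(2 × 0.02073) = 24.1

(L/D)max = 24.1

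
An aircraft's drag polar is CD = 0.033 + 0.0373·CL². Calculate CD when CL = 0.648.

CD = 0.033 + 0.0373 × 0.648² = 0.033 + 0.01566 = 0.0487

CD = 0.0487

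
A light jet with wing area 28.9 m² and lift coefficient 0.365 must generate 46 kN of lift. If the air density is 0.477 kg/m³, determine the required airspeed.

L = ½ρv²S·CL ⇒ v = √(2L/(ρ·S·CL))
v = √(2 × 46000 / (0.477 × 28.9 × 0.365)) = √18280 = 135 m/s

v = 135 m/s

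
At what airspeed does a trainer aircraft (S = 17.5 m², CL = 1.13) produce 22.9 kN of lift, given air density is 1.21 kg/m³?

v = 43.8 m/s

L = ½ρv²S·CL ⇒ v = √(2L/(ρ·S·CL))
v = √(2 × 22900 / (1.21 × 17.5 × 1.13)) = √1914 = 43.8 m/s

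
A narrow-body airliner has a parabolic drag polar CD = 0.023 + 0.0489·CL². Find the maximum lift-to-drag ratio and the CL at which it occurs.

For CD = CD0 + K·CL², (L/D)max occurs at CL* = √(CD0/K) and equals 1/(2√(K·CD0)).
(L/D)max = 1/(2√(0.0489 × 0.023)) = 1/(2 × 0.03354) = 14.9
CL* = √(0.023/0.0489) = 0.686

(L/D)max = 14.9, at CL = 0.686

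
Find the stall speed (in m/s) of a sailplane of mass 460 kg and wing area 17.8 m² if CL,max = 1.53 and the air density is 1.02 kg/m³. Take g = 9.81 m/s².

V_stall = 18 m/s

Stall occurs when L = W at CL,max. W = mg = 460 × 9.81 = 4513 N.
V_stall = √(2W/(ρ·S·CL,max)) = √(2 × 4513 / (1.02 × 17.8 × 1.53))
V_stall = √324.9 = 18 m/s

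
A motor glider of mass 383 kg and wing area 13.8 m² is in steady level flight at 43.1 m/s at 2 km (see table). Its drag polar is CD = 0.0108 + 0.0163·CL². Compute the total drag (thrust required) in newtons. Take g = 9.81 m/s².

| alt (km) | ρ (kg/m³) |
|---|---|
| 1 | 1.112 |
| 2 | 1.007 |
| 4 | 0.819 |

At 2 km, from the table: ρ = 1.007 kg/m³.
In steady level flight, lift balances weight: W = mg = 383 × 9.81 = 3757.2 N.
q = ½ρv² = ½ × 1.007 × 43.1² = 935.3 Pa.
CL = W/(q·S) = 3757.2 / (935.3 × 13.8) = 0.2911.
CD = 0.0108 + 0.0163 × 0.2911² = 0.01218.
D = q·S·CD = 935.3 × 13.8 × 0.01218 = 157.2 N

D = 157 N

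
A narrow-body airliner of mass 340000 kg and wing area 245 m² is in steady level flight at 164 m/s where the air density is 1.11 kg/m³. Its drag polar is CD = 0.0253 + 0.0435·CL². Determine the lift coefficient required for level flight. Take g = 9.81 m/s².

CL = 0.912

In steady level flight, lift balances weight: W = mg = 340000 × 9.81 = 3.3354×10^6 N.
q = ½ρv² = ½ × 1.11 × 164² = 14930 Pa.
CL = 2W/(ρv²S) = 2×3.3354×10^6/(1.11×164²×245) = 0.912.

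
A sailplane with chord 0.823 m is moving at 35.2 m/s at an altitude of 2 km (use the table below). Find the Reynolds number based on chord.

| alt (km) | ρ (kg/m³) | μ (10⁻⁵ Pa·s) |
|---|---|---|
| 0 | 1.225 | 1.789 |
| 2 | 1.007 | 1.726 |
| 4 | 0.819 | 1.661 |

At 2 km, from the table: ρ = 1.007 kg/m³, μ = 1.726×10⁻⁵ Pa·s.
Re = ρ·v·c/μ = 1.007 × 35.2 × 0.823 / (1.726×10⁻⁵) = 1.69×10^6

Re = 1.69×10^6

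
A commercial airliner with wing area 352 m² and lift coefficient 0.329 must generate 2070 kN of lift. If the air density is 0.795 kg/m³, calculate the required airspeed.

L = ½ρv²S·CL ⇒ v = √(2L/(ρ·S·CL))
v = √(2 × 2.07×10^6 / (0.795 × 352 × 0.329)) = √44970 = 212 m/s

v = 212 m/s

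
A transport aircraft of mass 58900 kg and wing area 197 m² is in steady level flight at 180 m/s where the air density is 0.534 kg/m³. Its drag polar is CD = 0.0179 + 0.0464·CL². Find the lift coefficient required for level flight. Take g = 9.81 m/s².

Weight W = mg = 58900 × 9.81 = 5.7781×10^5 N; in level flight L = W.
Dynamic pressure q = 0.5 × 0.534 × 180² = 8651 Pa.
Required CL = L/(qS) = 5.7781×10^5/(8651·197) = 0.339.

CL = 0.339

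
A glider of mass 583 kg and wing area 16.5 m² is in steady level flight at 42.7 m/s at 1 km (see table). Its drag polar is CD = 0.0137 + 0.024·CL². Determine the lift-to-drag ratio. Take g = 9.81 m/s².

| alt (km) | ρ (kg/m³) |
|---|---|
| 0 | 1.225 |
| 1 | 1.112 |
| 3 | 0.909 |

L/D = 20.7

At 1 km, from the table: ρ = 1.112 kg/m³.
Weight W = mg = 583 × 9.81 = 5719.2 N; in level flight L = W.
q = ½ρv² = ½ × 1.112 × 42.7² = 1014 Pa.
CL = W/(q·S) = 5719.2 / (1014 × 16.5) = 0.3419.
CD = 0.0137 + 0.024 × 0.3419² = 0.01651.
L/D = CL/CD = 0.3419 / 0.01651 = 20.7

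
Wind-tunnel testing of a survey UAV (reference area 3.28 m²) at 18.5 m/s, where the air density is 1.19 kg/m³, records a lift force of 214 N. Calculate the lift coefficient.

From L = ½ρv²S·CL, rearranging gives CL = 2L/(ρv²S).
CL = 2 × 214 / (1.19 × 18.5² × 3.28) = 0.32

CL = 0.32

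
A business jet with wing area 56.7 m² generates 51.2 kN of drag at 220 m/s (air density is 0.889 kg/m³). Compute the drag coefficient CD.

CD = 0.042

From D = ½ρv²S·CD, rearranging gives CD = 2D/(ρv²S).
CD = 2 × 51200 / (0.889 × 220² × 56.7) = 0.042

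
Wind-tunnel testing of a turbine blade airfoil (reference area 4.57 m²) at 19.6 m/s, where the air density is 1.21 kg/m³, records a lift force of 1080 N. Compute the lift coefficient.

CL = 1.02

From L = ½ρv²S·CL, rearranging gives CL = 2L/(ρv²S).
CL = 2 × 1080 / (1.21 × 19.6² × 4.57) = 1.02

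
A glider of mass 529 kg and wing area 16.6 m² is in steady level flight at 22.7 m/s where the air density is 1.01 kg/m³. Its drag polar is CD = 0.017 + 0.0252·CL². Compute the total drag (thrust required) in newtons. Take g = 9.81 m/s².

Level flight ⇒ L = W = m·g = 529 × 9.81 = 5189.5 N.
Dynamic pressure q = 0.5 × 1.01 × 22.7² = 260.2 Pa.
Required CL = L/(qS) = 5189.5/(260.2·16.6) = 1.201.
CD = 0.017 + 0.0252 × 1.201² = 0.05337.
D = q·S·CD = 260.2 × 16.6 × 0.05337 = 230.5 N

D = 231 N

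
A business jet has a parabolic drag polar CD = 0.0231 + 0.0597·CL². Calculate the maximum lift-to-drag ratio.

For CD = CD0 + K·CL², (L/D)max occurs at CL* = √(CD0/K) and equals 1/(2√(K·CD0)).
(L/D)max = 1/(2√(0.0597 × 0.0231)) = 1/(2 × 0.03714) = 13.5

(L/D)max = 13.5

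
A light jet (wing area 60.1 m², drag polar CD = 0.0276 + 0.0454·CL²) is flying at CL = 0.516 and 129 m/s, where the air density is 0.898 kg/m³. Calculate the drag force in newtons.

D = 17800 N

CD = 0.0276 + 0.0454 × 0.516² = 0.03969
D = ½ρv²S·CD = ½ × 0.898 × 129² × 60.1 × 0.03969 = 17800 N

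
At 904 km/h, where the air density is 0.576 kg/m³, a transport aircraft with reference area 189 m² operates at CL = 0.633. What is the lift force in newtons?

L = 2.17×10^6 N

Convert speed: v = 904 km/h ÷ 3.6 = 251.1 m/s.
L = ½ρv²S·CL = ½ × 0.576 × 251.1² × 189 × 0.633 = 2.17×10^6 N ≈ 2170 kN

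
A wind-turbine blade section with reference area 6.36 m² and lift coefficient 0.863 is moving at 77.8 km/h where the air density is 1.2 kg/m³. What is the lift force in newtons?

Convert speed: v = 77.8 km/h ÷ 3.6 = 21.61 m/s.
L = ½ρv²S·CL = ½ × 1.2 × 21.61² × 6.36 × 0.863 = 1540 N

L = 1540 N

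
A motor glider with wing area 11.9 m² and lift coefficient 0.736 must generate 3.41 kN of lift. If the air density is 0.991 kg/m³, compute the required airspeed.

v = 28 m/s

L = ½ρv²S·CL ⇒ v = √(2L/(ρ·S·CL))
v = √(2 × 3410 / (0.991 × 11.9 × 0.736)) = √785.8 = 28 m/s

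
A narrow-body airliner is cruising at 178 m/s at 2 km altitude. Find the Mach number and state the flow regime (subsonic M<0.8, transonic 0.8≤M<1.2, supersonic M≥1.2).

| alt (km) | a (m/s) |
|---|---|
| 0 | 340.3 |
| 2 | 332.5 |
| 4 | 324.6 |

At 2 km, from the table: a = 332.5 m/s.
M = v/a = 178 / 332.5 = 0.535
M = 0.535 → subsonic.

M = 0.535 (subsonic)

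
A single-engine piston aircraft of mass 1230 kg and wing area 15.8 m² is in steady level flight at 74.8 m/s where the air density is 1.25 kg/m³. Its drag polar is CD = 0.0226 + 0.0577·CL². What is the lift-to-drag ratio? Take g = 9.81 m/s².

Level flight ⇒ L = W = m·g = 1230 × 9.81 = 12066 N.
Dynamic pressure q = 0.5 × 1.25 × 74.8² = 3497 Pa.
Required CL = L/(qS) = 12066/(3497·15.8) = 0.2184.
CD = 0.0226 + 0.0577 × 0.2184² = 0.02535.
L/D = CL/CD = 0.2184 / 0.02535 = 8.61

L/D = 8.61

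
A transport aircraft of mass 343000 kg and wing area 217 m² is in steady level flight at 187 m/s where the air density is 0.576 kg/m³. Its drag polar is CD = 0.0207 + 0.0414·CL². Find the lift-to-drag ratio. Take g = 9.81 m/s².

Weight W = mg = 343000 × 9.81 = 3.3648×10^6 N; in level flight L = W.
q = ½ρv² = ½ × 0.576 × 187² = 10070 Pa.
CL = W/(q·S) = 3.3648×10^6 / (10070 × 217) = 1.54.
CD = 0.0207 + 0.0414 × 1.54² = 0.1188.
L/D = CL/CD = 1.54 / 0.1188 = 13

L/D = 13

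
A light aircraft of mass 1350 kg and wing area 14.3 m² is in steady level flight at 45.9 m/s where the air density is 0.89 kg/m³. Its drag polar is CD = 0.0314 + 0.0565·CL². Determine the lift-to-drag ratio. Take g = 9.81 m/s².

In steady level flight, lift balances weight: W = mg = 1350 × 9.81 = 13244 N.
Dynamic pressure q = 0.5 × 0.89 × 45.9² = 937.5 Pa.
CL = W/(q·S) = 13244 / (937.5 × 14.3) = 0.9878.
CD = 0.0314 + 0.0565 × 0.9878² = 0.08653.
L/D = CL/CD = 0.9878 / 0.08653 = 11.4

L/D = 11.4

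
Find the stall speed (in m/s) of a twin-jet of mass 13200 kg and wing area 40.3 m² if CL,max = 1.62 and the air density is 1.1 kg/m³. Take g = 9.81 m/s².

V_stall = 60.1 m/s

At stall, lift equals weight: L = W = m·g = 13200 × 9.81 = 1.295×10^5 N.
From L = ½ρV²S·CL,max = W: V_stall = √(2W/(ρSCL,max)) = √(2·1.295×10^5/(1.1·40.3·1.62))
V_stall = √3606 = 60.1 m/s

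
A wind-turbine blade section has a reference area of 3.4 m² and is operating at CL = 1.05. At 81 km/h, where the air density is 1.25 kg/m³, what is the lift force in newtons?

L = 1130 N

Convert speed: v = 81 km/h ÷ 3.6 = 22.5 m/s.
Dynamic pressure q = ½ρv² = ½ × 1.25 × 22.5² = 316.4 Pa.
L = q·S·CL = 316.4 × 3.4 × 1.05 = 1130 N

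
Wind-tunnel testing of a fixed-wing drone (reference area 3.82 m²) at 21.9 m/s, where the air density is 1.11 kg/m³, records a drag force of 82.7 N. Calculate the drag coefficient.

CD = 0.0813

From D = ½ρv²S·CD, rearranging gives CD = 2D/(ρv²S).
CD = 2 × 82.7 / (1.11 × 21.9² × 3.82) = 0.0813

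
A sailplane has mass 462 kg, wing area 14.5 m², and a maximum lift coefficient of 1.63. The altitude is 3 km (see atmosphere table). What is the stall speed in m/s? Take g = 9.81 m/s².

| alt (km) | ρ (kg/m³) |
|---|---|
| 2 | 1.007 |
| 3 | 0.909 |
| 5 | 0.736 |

V_stall = 20.5 m/s

At 3 km, from the table: ρ = 0.909 kg/m³.
Weight W = mg = 462 × 9.81 = 4532 N.
V_stall = √(2W/(ρ·S·CL,max)) = √(2 × 4532 / (0.909 × 14.5 × 1.63))
V_stall = √421.9 = 20.5 m/s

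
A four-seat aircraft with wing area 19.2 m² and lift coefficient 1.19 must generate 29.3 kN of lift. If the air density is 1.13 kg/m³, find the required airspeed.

v = 47.6 m/s

L = ½ρv²S·CL ⇒ v = √(2L/(ρ·S·CL))
v = √(2 × 29300 / (1.13 × 19.2 × 1.19)) = √2270 = 47.6 m/s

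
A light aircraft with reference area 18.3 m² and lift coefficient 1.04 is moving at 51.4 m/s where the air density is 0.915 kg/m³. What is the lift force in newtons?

L = 23000 N

Dynamic pressure q = ½ρv² = ½ × 0.915 × 51.4² = 1209 Pa.
L = q·S·CL = 1209 × 18.3 × 1.04 = 23000 N ≈ 23 kN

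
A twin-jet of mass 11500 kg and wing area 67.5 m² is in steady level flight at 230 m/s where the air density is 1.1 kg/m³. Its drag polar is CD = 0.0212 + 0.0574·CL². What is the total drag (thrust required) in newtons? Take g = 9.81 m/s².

D = 42000 N

Weight W = mg = 11500 × 9.81 = 1.1282×10^5 N; in level flight L = W.
q = ½ρv² = ½ × 1.1 × 230² = 29100 Pa.
CL = 2W/(ρv²S) = 2×1.1282×10^5/(1.1×230²×67.5) = 0.05744.
CD = 0.0212 + 0.0574 × 0.05744² = 0.02139.
D = q·S·CD = 29100 × 67.5 × 0.02139 = 42010 N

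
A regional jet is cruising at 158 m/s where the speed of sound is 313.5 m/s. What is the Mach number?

M = 0.504

M = v/a = 158 / 313.5 = 0.504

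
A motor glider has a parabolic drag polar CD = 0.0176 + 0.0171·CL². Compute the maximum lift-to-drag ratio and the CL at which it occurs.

For CD = CD0 + K·CL², (L/D)max occurs at CL* = √(CD0/K) and equals 1/(2√(K·CD0)).
(L/D)max = 1/(2√(0.0171 × 0.0176)) = 1/(2 × 0.01735) = 28.8
CL* = √(0.0176/0.0171) = 1.01

(L/D)max = 28.8, at CL = 1.01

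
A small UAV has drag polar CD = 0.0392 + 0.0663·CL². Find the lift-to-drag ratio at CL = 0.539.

CD = 0.0392 + 0.0663 × 0.539² = 0.05846
L/D = CL/CD = 0.539 / 0.05846 = 9.22

L/D = 9.22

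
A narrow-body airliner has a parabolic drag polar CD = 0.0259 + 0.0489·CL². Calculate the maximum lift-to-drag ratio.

(L/D)max = 14

For CD = CD0 + K·CL², (L/D)max occurs at CL* = √(CD0/K) and equals 1/(2√(K·CD0)).
(L/D)max = 1/(2√(0.0489 × 0.0259)) = 1/(2 × 0.03559) = 14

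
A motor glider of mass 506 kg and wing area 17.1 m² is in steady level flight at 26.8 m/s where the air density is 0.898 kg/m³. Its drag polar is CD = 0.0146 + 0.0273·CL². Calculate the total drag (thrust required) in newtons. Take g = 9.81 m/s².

Weight W = mg = 506 × 9.81 = 4963.9 N; in level flight L = W.
Dynamic pressure q = 0.5 × 0.898 × 26.8² = 322.5 Pa.
CL = 2W/(ρv²S) = 2×4963.9/(0.898×26.8²×17.1) = 0.9001.
CD = 0.0146 + 0.0273 × 0.9001² = 0.03672.
D = q·S·CD = 322.5 × 17.1 × 0.03672 = 202.5 N

D = 202 N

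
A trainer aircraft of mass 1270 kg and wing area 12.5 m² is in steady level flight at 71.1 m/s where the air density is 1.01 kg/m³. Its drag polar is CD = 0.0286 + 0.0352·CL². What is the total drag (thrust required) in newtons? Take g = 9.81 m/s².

Weight W = mg = 1270 × 9.81 = 12459 N; in level flight L = W.
q = ½ρv² = ½ × 1.01 × 71.1² = 2553 Pa.
Required CL = L/(qS) = 12459/(2553·12.5) = 0.3904.
CD = 0.0286 + 0.0352 × 0.3904² = 0.03397.
D = q·S·CD = 2553 × 12.5 × 0.03397 = 1084 N

D = 1080 N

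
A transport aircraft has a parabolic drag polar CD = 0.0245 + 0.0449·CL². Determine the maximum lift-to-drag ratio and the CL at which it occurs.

For CD = CD0 + K·CL², (L/D)max occurs at CL* = √(CD0/K) and equals 1/(2√(K·CD0)).
(L/D)max = 1/(2√(0.0449 × 0.0245)) = 1/(2 × 0.03317) = 15.1
CL* = √(0.0245/0.0449) = 0.739

(L/D)max = 15.1, at CL = 0.739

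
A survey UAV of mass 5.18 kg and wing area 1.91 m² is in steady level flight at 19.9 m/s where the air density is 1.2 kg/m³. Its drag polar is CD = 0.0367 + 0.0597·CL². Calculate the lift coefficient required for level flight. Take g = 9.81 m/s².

CL = 0.112

Weight W = mg = 5.18 × 9.81 = 50.816 N; in level flight L = W.
q = ½ρv² = ½ × 1.2 × 19.9² = 237.6 Pa.
CL = W/(q·S) = 50.816 / (237.6 × 1.91) = 0.112.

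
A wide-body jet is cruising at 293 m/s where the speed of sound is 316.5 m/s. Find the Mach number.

M = 0.926

M = v/a = 293 / 316.5 = 0.926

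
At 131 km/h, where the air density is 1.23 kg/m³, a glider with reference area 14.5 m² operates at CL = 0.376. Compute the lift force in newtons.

Convert speed: v = 131 km/h ÷ 3.6 = 36.39 m/s.
Dynamic pressure q = ½ρv² = ½ × 1.23 × 36.39² = 814.4 Pa.
L = q·S·CL = 814.4 × 14.5 × 0.376 = 4440 N

L = 4440 N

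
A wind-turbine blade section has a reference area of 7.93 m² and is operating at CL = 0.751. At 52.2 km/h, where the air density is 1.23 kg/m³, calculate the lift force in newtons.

L = 770 N

Convert speed: v = 52.2 km/h ÷ 3.6 = 14.5 m/s.
L = ½ρv²S·CL = ½ × 1.23 × 14.5² × 7.93 × 0.751 = 770 N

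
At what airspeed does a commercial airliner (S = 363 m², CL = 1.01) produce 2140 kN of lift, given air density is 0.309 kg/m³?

L = ½ρv²S·CL ⇒ v = √(2L/(ρ·S·CL))
v = √(2 × 2.14×10^6 / (0.309 × 363 × 1.01)) = √37780 = 194 m/s

v = 194 m/s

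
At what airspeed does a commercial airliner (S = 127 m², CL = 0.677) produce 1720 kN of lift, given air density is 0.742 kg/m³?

v = 232 m/s

L = ½ρv²S·CL ⇒ v = √(2L/(ρ·S·CL))
v = √(2 × 1.72×10^6 / (0.742 × 127 × 0.677)) = √53920 = 232 m/s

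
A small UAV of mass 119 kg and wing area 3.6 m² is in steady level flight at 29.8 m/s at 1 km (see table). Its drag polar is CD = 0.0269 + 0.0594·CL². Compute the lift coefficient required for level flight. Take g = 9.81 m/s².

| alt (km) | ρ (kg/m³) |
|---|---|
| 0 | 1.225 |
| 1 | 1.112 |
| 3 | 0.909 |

CL = 0.657

At 1 km, from the table: ρ = 1.112 kg/m³.
Level flight ⇒ L = W = m·g = 119 × 9.81 = 1167.4 N.
q = ½ρv² = ½ × 1.112 × 29.8² = 493.8 Pa.
Required CL = L/(qS) = 1167.4/(493.8·3.6) = 0.6568.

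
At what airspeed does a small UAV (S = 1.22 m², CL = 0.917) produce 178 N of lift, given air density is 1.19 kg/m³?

v = 16.4 m/s

L = ½ρv²S·CL ⇒ v = √(2L/(ρ·S·CL))
v = √(2 × 178 / (1.19 × 1.22 × 0.917)) = √267.4 = 16.4 m/s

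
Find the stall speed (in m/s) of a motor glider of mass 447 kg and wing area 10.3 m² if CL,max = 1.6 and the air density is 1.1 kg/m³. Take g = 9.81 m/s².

V_stall = 22 m/s

Stall occurs when L = W at CL,max. W = mg = 447 × 9.81 = 4385 N.
From L = ½ρV²S·CL,max = W: V_stall = √(2W/(ρSCL,max)) = √(2·4385/(1.1·10.3·1.6))
V_stall = √483.8 = 22 m/s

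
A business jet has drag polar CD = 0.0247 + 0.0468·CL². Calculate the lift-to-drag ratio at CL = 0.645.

L/D = 14.6

CD = 0.0247 + 0.0468 × 0.645² = 0.04417
L/D = CL/CD = 0.645 / 0.04417 = 14.6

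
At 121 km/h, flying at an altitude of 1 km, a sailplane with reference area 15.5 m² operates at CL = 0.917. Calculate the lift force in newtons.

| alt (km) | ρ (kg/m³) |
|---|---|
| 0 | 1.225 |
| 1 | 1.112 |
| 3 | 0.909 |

L = 8930 N

At 1 km, from the table: ρ = 1.112 kg/m³.
Convert speed: v = 121 km/h ÷ 3.6 = 33.61 m/s.
Dynamic pressure q = ½ρv² = ½ × 1.112 × 33.61² = 628.1 Pa.
L = q·S·CL = 628.1 × 15.5 × 0.917 = 8930 N ≈ 8.93 kN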